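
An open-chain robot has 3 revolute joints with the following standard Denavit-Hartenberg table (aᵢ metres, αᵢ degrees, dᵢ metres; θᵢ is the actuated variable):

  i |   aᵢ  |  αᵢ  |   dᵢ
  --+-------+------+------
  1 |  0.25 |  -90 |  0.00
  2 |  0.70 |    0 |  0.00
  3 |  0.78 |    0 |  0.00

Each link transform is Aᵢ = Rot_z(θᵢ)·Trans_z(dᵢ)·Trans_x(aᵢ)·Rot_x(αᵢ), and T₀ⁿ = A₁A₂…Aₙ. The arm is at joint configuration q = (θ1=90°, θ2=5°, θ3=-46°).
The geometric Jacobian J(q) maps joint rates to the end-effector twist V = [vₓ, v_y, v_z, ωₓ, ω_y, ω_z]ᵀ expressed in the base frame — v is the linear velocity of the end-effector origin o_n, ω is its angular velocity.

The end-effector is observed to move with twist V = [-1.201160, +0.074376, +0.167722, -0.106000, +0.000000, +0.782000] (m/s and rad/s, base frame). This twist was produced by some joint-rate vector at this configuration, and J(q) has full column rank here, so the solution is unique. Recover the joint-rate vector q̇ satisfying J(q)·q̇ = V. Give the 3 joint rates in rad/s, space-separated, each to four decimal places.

0.7820 -0.3300 0.4360

o_n = [0.0000, 1.5360, 0.4507]
J₁: ẑ×o_n = [-1.5360, 0.0000, 0.0000], ω = ẑ
J2: z=[-1.0000, 0.0000, 0.0000] o=[0.0000, 0.2500, 0.0000] → [-0.0000, 0.4507, -1.2860, -1.0000, 0.0000, 0.0000]
J3: z=[-1.0000, 0.0000, 0.0000] o=[0.0000, 0.9473, -0.0610] → [-0.0000, 0.5117, -0.5887, -1.0000, 0.0000, 0.0000]
q̇ = J⁺·V = [0.7820, -0.3300, 0.4360]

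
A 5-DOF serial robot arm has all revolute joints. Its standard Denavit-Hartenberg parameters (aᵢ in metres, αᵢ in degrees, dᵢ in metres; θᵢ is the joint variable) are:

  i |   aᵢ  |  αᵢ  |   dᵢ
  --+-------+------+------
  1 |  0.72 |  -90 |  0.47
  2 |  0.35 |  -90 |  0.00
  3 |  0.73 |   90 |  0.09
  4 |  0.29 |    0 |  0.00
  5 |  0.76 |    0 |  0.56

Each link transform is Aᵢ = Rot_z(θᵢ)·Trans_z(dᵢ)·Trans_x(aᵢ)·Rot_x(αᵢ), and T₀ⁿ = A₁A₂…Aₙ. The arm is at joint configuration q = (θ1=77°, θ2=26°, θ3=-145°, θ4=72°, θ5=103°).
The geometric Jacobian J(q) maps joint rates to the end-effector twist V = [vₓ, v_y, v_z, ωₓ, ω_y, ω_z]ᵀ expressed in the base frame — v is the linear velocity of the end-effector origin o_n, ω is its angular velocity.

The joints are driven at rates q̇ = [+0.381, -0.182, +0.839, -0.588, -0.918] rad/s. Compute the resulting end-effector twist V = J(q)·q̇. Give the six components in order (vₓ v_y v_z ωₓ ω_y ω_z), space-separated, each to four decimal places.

o_n = [0.5269, 0.4023, 0.0915]
J₁: ẑ×o_n = [-0.4023, 0.5269, 0.0000], ω = ẑ
J2: z=[-0.9744, 0.2250, 0.0000] o=[0.1620, 0.7015, 0.4700] → [-0.0851, -0.3688, 0.2095, -0.9744, 0.2250, 0.0000]
J3: z=[-0.0986, -0.4271, -0.8988] o=[0.2327, 1.0081, 0.3166] → [-0.4484, -0.2866, 0.1854, -0.0986, -0.4271, -0.8988]
J4: z=[0.6822, -0.6866, 0.2514] o=[-0.3050, 0.5401, 0.4978] → [0.3136, 0.4864, 0.4771, 0.6822, -0.6866, 0.2514]
J5: z=[0.6822, -0.6866, 0.2514] o=[-0.3972, 0.3696, 0.2821] → [0.1226, 0.3624, 0.6567, 0.6822, -0.6866, 0.2514]
V = J·q̇ = [-0.8109, -0.5912, -0.7660, -0.9328, 0.6347, -0.7518]

-0.8109 -0.5912 -0.7660 -0.9328 0.6347 -0.7518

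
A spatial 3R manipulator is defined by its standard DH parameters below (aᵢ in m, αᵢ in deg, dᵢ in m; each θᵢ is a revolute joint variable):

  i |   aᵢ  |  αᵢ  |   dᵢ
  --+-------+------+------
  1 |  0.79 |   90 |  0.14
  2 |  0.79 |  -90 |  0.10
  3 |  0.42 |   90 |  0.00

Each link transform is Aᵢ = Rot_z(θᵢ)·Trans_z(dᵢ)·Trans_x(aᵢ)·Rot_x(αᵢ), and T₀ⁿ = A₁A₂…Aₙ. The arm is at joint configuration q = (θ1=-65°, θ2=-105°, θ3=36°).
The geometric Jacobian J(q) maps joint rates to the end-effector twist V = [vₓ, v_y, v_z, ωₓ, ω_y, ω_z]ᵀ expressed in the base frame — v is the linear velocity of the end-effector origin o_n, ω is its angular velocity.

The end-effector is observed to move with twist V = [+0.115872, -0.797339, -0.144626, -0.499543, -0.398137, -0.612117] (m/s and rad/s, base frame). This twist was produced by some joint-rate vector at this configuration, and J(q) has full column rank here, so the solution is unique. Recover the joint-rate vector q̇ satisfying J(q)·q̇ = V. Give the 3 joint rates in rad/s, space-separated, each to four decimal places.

-0.5720 0.6210 0.1550

o_n = [0.3434, -0.3889, -0.9513]
J₁: ẑ×o_n = [0.3889, 0.3434, -0.0000], ω = ẑ
J2: z=[-0.9063, -0.4226, 0.0000] o=[0.3339, -0.7160, 0.1400] → [0.4612, -0.9890, -0.2924, -0.9063, -0.4226, 0.0000]
J3: z=[0.4082, -0.8754, -0.2588] o=[0.1568, -0.5729, -0.6231] → [0.3350, 0.0857, 0.2385, 0.4082, -0.8754, -0.2588]
q̇ = J⁺·V = [-0.5720, 0.6210, 0.1550]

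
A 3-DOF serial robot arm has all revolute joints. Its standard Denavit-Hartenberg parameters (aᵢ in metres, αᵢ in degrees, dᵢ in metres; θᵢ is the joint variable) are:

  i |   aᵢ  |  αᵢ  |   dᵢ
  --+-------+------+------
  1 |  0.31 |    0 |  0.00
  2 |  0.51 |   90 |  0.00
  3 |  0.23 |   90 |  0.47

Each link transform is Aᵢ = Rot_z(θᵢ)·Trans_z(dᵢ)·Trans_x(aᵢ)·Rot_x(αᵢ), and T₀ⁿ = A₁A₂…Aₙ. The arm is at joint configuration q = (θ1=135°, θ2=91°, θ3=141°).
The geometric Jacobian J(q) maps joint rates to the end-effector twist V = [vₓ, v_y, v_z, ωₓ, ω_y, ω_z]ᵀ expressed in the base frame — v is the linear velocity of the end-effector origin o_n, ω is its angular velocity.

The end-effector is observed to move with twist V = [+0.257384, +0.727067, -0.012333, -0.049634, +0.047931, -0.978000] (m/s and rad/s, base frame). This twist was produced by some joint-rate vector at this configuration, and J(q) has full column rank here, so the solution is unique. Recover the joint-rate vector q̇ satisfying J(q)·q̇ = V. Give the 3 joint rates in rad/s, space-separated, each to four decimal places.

-0.7490 -0.2290 0.0690

o_n = [-0.7874, 0.3074, 0.1447]
J₁: ẑ×o_n = [-0.3074, -0.7874, 0.0000], ω = ẑ
J2: z=[0.0000, 0.0000, 1.0000] o=[-0.2192, 0.2192, 0.0000] → [-0.0882, -0.5682, 0.0000, 0.0000, 0.0000, 1.0000]
J3: z=[-0.7193, 0.6947, 0.0000] o=[-0.5735, -0.1477, 0.0000] → [0.1005, 0.1041, -0.1787, -0.7193, 0.6947, 0.0000]
q̇ = J⁺·V = [-0.7490, -0.2290, 0.0690]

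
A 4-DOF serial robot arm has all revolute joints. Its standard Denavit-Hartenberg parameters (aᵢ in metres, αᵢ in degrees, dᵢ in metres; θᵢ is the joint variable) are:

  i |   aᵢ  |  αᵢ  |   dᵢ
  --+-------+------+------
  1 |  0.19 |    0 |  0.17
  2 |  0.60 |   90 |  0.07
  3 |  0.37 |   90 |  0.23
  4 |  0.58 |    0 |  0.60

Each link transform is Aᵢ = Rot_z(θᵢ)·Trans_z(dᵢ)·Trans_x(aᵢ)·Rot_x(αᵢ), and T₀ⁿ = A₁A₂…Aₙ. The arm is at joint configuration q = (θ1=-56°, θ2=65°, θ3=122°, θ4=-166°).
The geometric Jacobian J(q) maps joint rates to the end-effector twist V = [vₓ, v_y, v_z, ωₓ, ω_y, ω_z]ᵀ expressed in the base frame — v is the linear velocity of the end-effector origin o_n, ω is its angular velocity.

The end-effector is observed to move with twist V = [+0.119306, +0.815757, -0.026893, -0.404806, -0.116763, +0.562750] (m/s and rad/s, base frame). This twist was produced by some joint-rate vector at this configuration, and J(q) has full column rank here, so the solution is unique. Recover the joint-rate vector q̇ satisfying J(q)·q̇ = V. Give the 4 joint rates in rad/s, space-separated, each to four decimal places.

o_n = [1.3163, -0.0567, 0.3945]
J₁: ẑ×o_n = [0.0567, 1.3163, -0.0000], ω = ẑ
J2: z=[0.0000, 0.0000, 1.0000] o=[0.1062, -0.1575, 0.1700] → [-0.1009, 1.2101, 0.0000, 0.0000, 0.0000, 1.0000]
J3: z=[0.1564, -0.9877, 0.0000] o=[0.6989, -0.0637, 0.2400] → [-0.1526, -0.0242, 0.6110, 0.1564, -0.9877, 0.0000]
J4: z=[0.8376, 0.1327, 0.5299] o=[0.5412, -0.3215, 0.5538] → [-0.1615, 0.5442, 0.1190, 0.8376, 0.1327, 0.5299]
q̇ = J⁺·V = [0.8300, -0.0060, 0.0520, -0.4930]

0.8300 -0.0060 0.0520 -0.4930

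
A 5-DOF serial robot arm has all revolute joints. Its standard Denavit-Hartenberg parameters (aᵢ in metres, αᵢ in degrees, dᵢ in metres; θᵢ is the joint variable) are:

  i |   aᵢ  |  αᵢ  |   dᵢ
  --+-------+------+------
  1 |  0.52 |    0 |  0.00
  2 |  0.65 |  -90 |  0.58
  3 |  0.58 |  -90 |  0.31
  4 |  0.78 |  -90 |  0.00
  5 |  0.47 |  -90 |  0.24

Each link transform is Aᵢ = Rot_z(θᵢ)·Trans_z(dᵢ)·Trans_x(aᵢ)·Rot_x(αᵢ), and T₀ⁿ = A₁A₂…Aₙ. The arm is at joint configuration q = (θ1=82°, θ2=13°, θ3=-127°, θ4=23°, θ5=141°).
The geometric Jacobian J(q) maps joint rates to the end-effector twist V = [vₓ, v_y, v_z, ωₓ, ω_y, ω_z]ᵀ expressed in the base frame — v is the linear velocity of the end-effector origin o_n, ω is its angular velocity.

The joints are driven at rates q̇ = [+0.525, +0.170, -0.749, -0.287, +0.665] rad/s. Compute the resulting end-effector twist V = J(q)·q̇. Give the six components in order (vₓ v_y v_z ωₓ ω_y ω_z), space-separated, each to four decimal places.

o_n = [0.1545, 0.4131, 1.0952]
J₁: ẑ×o_n = [-0.4131, 0.1545, 0.0000], ω = ẑ
J2: z=[0.0000, 0.0000, 1.0000] o=[0.0724, 0.5149, 0.0000] → [0.1018, 0.0822, -0.0000, 0.0000, 0.0000, 1.0000]
J3: z=[-0.9962, -0.0872, 0.0000] o=[0.0157, 1.1625, 0.5800] → [-0.0449, 0.5132, 0.7586, -0.9962, -0.0872, 0.0000]
J4: z=[-0.0696, 0.7956, 0.6018] o=[-0.2627, 0.7877, 1.0432] → [0.2668, 0.2547, -0.3059, -0.0696, 0.7956, 0.6018]
J5: z=[0.8965, 0.3145, -0.3121] o=[0.0786, 0.3838, 1.6166] → [-0.1548, 0.4438, 0.0024, 0.8965, 0.3145, -0.3121]
V = J·q̇ = [-0.3455, -0.0673, -0.4788, 1.3623, 0.0461, 0.3148]

-0.3455 -0.0673 -0.4788 1.3623 0.0461 0.3148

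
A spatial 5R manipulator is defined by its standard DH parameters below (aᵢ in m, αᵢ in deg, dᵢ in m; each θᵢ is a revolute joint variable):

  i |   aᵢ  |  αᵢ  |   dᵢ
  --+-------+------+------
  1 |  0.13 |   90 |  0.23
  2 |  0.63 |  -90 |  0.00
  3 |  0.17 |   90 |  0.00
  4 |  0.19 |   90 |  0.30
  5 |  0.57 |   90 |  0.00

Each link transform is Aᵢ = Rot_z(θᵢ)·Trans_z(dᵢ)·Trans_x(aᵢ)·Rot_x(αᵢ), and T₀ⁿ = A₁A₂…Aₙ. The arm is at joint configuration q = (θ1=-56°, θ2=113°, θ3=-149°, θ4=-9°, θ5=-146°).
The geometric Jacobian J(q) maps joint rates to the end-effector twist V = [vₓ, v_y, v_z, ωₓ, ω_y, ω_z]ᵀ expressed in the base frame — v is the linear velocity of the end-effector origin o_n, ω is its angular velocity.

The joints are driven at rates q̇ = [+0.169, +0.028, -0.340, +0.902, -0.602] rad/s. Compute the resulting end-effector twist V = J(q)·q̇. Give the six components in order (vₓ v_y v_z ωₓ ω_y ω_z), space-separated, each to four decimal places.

o_n = [-0.0770, 0.1859, 0.8876]
J₁: ẑ×o_n = [-0.1859, -0.0770, 0.0000], ω = ẑ
J2: z=[-0.8290, -0.5592, 0.0000] o=[0.0727, -0.1078, 0.2300] → [-0.3677, 0.5452, -0.3271, -0.8290, -0.5592, 0.0000]
J3: z=[-0.5147, 0.7631, -0.3907] o=[-0.0650, 0.0963, 0.8099] → [0.0943, 0.0447, -0.0369, -0.5147, 0.7631, -0.3907]
J4: z=[0.8232, 0.3125, -0.4741] o=[-0.1057, 0.0001, 0.6758] → [0.1542, -0.1880, 0.1439, 0.8232, 0.3125, -0.4741]
J5: z=[0.5459, -0.6652, 0.5094] o=[0.1116, -0.0350, 0.3971] → [-0.4388, -0.3638, -0.0049, 0.5459, -0.6652, 0.5094]
V = J·q̇ = [0.3295, 0.0365, 0.1361, 0.5657, 0.4072, -0.4324]

0.3295 0.0365 0.1361 0.5657 0.4072 -0.4324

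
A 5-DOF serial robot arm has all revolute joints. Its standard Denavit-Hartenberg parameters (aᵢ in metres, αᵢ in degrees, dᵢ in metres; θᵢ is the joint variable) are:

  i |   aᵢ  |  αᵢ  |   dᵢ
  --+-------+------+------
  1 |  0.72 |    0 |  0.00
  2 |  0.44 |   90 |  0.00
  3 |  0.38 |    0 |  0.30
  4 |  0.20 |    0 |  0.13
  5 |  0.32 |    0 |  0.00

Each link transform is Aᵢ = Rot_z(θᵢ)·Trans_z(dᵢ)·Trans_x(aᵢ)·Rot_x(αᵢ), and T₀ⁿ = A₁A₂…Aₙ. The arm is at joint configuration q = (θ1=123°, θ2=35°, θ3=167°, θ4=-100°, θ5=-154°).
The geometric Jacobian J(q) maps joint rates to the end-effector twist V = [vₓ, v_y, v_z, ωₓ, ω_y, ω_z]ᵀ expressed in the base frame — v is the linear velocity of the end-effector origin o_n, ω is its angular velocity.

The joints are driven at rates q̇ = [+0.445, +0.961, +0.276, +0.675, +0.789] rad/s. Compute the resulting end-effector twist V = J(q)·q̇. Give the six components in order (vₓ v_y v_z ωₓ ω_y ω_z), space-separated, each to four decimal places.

o_n = [-0.3837, 1.0642, -0.0500]
J₁: ẑ×o_n = [-1.0642, -0.3837, 0.0000], ω = ẑ
J2: z=[0.0000, 0.0000, 1.0000] o=[-0.3921, 0.6038, 0.0000] → [-0.4604, 0.0084, 0.0000, 0.0000, 0.0000, 1.0000]
J3: z=[0.3746, 0.9272, 0.0000] o=[-0.8001, 0.7687, 0.0000] → [-0.0463, 0.0187, -0.2754, 0.3746, 0.9272, 0.0000]
J4: z=[0.3746, 0.9272, 0.0000] o=[-0.3444, 0.9081, 0.0855] → [-0.1256, 0.0507, 0.0949, 0.3746, 0.9272, 0.0000]
J5: z=[0.3746, 0.9272, 0.0000] o=[-0.3682, 1.0579, 0.2696] → [-0.2963, 0.1197, 0.0167, 0.3746, 0.9272, 0.0000]
V = J·q̇ = [-1.2473, -0.0288, 0.0013, 0.6518, 1.6133, 1.4060]

-1.2473 -0.0288 0.0013 0.6518 1.6133 1.4060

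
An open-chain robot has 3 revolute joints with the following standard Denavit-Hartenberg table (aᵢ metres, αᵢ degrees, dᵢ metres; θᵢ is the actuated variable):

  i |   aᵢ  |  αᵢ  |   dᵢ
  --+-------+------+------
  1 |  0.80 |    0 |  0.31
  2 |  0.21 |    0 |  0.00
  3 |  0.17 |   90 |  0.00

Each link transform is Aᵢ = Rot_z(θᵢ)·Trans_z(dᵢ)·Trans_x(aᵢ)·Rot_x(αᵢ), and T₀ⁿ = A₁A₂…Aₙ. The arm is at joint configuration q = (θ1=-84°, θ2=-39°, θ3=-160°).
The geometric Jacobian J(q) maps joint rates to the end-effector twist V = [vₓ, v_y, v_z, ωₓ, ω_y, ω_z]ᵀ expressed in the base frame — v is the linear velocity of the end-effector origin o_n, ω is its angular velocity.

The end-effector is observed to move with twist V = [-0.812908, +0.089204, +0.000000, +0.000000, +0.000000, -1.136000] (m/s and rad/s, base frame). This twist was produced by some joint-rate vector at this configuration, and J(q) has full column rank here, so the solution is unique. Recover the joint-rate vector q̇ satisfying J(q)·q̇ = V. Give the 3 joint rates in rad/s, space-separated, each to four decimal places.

o_n = [0.0075, -0.8061, 0.3100]
J₁: ẑ×o_n = [0.8061, 0.0075, -0.0000], ω = ẑ
J2: z=[0.0000, 0.0000, 1.0000] o=[0.0836, -0.7956, 0.3100] → [0.0105, -0.0761, 0.0000, 0.0000, 0.0000, 1.0000]
J3: z=[0.0000, 0.0000, 1.0000] o=[-0.0308, -0.9717, 0.3100] → [-0.1656, 0.0382, 0.0000, 0.0000, 0.0000, 1.0000]
q̇ = J⁺·V = [-0.8620, -0.9280, 0.6540]

-0.8620 -0.9280 0.6540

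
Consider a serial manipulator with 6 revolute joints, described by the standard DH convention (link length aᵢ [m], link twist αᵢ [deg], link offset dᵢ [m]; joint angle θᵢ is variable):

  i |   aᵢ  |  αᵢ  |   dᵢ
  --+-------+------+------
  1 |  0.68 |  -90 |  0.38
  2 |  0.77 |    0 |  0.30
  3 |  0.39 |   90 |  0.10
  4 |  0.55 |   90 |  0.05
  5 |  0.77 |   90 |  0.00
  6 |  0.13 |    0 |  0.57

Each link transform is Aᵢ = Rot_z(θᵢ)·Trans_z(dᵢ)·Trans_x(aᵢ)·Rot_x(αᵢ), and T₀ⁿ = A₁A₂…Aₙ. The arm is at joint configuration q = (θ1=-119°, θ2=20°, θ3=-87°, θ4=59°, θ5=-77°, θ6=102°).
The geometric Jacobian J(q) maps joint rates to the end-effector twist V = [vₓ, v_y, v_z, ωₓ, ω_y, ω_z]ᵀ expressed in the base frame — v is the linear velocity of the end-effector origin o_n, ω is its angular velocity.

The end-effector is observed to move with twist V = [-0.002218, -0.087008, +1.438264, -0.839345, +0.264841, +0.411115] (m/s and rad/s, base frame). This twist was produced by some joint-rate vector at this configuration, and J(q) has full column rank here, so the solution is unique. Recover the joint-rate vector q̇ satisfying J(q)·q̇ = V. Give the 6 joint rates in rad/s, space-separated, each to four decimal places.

-0.0630 -0.3370 -0.8280 -0.0960 0.2770 -0.5330

o_n = [-0.7349, -2.3018, 0.3392]
J₁: ẑ×o_n = [2.3018, -0.7349, 0.0000], ω = ẑ
J2: z=[0.8746, -0.4848, 0.0000] o=[-0.3297, -0.5947, 0.3800] → [0.0198, 0.0357, -1.6895, 0.8746, -0.4848, 0.0000]
J3: z=[0.8746, -0.4848, 0.0000] o=[-0.4181, -1.3730, 0.1166] → [-0.1079, -0.1947, -0.9659, 0.8746, -0.4848, 0.0000]
J4: z=[0.4463, 0.8051, 0.3907] o=[-0.4045, -1.5548, 0.4756] → [0.1820, -0.0682, -0.0673, 0.4463, 0.8051, 0.3907]
J5: z=[-0.6128, -0.0432, 0.7890] o=[-0.0235, -1.8399, 0.7559] → [0.3824, -0.8167, 0.2523, -0.6128, -0.0432, 0.7890]
J6: z=[-0.7358, 0.3953, -0.5498] o=[-0.2454, -2.5464, 0.5449] → [0.0532, 0.1178, 0.0135, -0.7358, 0.3953, -0.5498]
q̇ = J⁺·V = [-0.0630, -0.3370, -0.8280, -0.0960, 0.2770, -0.5330]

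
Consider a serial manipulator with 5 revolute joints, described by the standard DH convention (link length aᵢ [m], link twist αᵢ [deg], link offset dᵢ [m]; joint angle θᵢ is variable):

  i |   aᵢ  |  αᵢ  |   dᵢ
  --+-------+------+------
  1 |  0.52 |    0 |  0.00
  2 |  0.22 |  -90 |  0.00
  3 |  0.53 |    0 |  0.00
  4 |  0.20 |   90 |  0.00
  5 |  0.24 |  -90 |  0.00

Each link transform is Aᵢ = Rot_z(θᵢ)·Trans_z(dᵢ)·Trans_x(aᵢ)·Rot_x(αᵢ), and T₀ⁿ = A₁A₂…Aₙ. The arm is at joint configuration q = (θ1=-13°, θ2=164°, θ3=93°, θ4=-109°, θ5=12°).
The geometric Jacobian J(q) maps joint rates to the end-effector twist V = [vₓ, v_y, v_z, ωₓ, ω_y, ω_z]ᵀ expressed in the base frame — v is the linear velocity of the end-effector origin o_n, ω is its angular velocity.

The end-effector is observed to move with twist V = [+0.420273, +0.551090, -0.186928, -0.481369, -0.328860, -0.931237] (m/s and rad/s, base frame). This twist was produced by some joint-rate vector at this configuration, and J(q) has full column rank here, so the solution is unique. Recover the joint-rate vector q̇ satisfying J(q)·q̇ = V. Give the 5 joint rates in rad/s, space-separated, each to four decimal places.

o_n = [-0.0512, 0.1352, -0.4094]
J₁: ẑ×o_n = [-0.1352, -0.0512, 0.0000], ω = ẑ
J2: z=[0.0000, 0.0000, 1.0000] o=[0.5067, -0.1170, 0.0000] → [-0.2522, -0.5579, 0.0000, 0.0000, 0.0000, 1.0000]
J3: z=[-0.4848, -0.8746, 0.0000] o=[0.3143, -0.0103, 0.0000] → [0.3581, -0.1985, -0.3902, -0.4848, -0.8746, 0.0000]
J4: z=[-0.4848, -0.8746, 0.0000] o=[0.3385, -0.0238, -0.5293] → [-0.1048, 0.0581, -0.4179, -0.4848, -0.8746, 0.0000]
J5: z=[0.2411, -0.1336, 0.9613] o=[0.1704, 0.0694, -0.4741] → [-0.0719, -0.2286, -0.0138, 0.2411, -0.1336, 0.9613]
q̇ = J⁺·V = [0.9030, -0.9220, 0.6400, -0.1190, -0.9490]

0.9030 -0.9220 0.6400 -0.1190 -0.9490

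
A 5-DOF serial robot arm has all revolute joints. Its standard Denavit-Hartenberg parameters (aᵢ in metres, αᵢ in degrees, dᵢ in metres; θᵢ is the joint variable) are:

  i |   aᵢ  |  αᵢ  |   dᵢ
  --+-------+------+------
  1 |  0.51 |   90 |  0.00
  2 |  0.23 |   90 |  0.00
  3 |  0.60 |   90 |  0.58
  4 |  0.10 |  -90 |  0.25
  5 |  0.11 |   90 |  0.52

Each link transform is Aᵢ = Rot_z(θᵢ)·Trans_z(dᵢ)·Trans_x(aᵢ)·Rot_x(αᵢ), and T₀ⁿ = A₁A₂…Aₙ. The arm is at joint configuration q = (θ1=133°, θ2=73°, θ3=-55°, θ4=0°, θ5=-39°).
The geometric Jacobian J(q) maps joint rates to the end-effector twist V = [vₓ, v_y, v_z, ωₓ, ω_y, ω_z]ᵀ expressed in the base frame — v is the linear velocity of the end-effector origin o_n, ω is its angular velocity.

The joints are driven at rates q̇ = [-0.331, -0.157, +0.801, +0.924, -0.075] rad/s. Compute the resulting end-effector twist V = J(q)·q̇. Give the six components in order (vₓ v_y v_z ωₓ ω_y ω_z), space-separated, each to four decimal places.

0.4245 1.1623 0.1272 -0.8250 -0.1226 -1.2671

o_n = [-1.7533, 0.6682, 0.0791]
J₁: ẑ×o_n = [-0.6682, -1.7533, 0.0000], ω = ẑ
J2: z=[0.7314, 0.6820, 0.0000] o=[-0.3478, 0.3730, 0.0000] → [0.0540, -0.0579, 1.1745, 0.7314, 0.6820, 0.0000]
J3: z=[-0.6522, 0.6994, -0.2924] o=[-0.3937, 0.4222, 0.2200] → [-0.0266, 0.3057, 0.7904, -0.6522, 0.6994, -0.2924]
J4: z=[-0.2562, -0.5663, -0.7834] o=[-1.2000, 0.5662, 0.3795] → [0.2500, 0.3565, -0.3395, -0.2562, -0.5663, -0.7834]
J5: z=[-0.6522, 0.6994, -0.2924] o=[-1.3354, 0.3810, 0.2385] → [-0.0275, 0.0182, 0.1049, -0.6522, 0.6994, -0.2924]
V = J·q̇ = [0.4245, 1.1623, 0.1272, -0.8250, -0.1226, -1.2671]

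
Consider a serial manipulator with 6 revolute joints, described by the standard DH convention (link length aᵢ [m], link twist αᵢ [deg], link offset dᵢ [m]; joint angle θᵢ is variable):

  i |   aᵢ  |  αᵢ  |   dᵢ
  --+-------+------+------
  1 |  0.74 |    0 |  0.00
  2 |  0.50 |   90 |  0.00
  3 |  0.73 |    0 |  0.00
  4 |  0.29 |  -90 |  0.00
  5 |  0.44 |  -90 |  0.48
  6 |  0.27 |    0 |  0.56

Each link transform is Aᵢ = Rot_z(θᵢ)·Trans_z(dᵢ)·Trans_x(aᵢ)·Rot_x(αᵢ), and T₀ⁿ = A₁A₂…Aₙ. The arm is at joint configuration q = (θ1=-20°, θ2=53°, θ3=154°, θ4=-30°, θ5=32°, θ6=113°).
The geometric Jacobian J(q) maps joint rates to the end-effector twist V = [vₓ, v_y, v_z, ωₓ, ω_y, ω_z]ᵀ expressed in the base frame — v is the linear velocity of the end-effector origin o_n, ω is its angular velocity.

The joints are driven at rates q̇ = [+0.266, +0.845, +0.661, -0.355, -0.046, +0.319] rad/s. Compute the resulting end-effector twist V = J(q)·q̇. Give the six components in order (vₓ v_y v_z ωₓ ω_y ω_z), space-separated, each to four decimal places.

o_n = [-0.0816, 0.0200, 0.4202]
J₁: ẑ×o_n = [-0.0200, -0.0816, 0.0000], ω = ẑ
J2: z=[0.0000, 0.0000, 1.0000] o=[0.6954, -0.2531, 0.0000] → [-0.2731, -0.7769, 0.0000, 0.0000, 0.0000, 1.0000]
J3: z=[0.5446, -0.8387, 0.0000] o=[1.1147, 0.0192, 0.0000] → [-0.3524, -0.2288, -1.0029, 0.5446, -0.8387, 0.0000]
J4: z=[0.5446, -0.8387, 0.0000] o=[0.5644, -0.3381, 0.3200] → [-0.0840, -0.0545, -0.3467, 0.5446, -0.8387, 0.0000]
J5: z=[-0.6953, -0.4515, -0.5592] o=[0.4284, -0.4264, 0.5604] → [0.3130, 0.1877, -0.5407, -0.6953, -0.4515, -0.5592]
J6: z=[-0.2134, 0.8726, -0.4393] o=[-0.2073, -0.5613, 0.6014] → [0.0972, -0.0939, -0.2337, -0.2134, 0.8726, -0.4393]
V = J·q̇ = [-0.4225, -0.8487, -0.5895, 0.1306, 0.0425, 0.9966]

-0.4225 -0.8487 -0.5895 0.1306 0.0425 0.9966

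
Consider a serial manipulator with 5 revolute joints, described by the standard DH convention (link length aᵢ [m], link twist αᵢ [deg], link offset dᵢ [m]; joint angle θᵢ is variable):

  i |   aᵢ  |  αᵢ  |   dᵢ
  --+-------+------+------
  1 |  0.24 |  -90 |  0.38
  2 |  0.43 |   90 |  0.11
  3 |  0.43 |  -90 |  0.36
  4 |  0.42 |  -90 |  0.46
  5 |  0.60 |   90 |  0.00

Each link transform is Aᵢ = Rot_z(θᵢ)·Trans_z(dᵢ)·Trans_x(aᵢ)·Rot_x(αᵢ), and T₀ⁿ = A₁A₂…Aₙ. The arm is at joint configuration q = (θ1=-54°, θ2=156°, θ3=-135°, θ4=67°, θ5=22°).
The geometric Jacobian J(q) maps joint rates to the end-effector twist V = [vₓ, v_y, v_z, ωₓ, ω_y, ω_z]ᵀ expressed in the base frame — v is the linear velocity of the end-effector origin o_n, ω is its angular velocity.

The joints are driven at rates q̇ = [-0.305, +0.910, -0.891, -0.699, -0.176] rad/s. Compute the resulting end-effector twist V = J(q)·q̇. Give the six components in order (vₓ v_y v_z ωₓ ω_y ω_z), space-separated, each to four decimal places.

0.6311 -1.1433 0.4330 1.1737 0.5787 0.6938

o_n = [-0.5096, -0.3706, 0.8630]
J₁: ẑ×o_n = [0.3706, -0.5096, 0.0000], ω = ẑ
J2: z=[0.8090, 0.5878, 0.0000] o=[0.1411, -0.1942, 0.3800] → [0.2839, -0.3907, 0.2397, 0.8090, 0.5878, 0.0000]
J3: z=[0.2391, -0.3291, -0.9135] o=[-0.0008, 0.1883, 0.2051] → [-0.7271, 0.3075, -0.3010, 0.2391, -0.3291, -0.9135]
J4: z=[-0.9518, 0.1070, -0.2876] o=[0.0025, -0.3336, -0.0001] → [0.0817, 0.9687, 0.0900, -0.9518, 0.1070, -0.2876]
J5: z=[0.0837, 0.9922, 0.0922] o=[-0.5593, -0.3111, 0.2680] → [0.5958, -0.0452, -0.0543, 0.0837, 0.9922, 0.0922]
V = J·q̇ = [0.6311, -1.1433, 0.4330, 1.1737, 0.5787, 0.6938]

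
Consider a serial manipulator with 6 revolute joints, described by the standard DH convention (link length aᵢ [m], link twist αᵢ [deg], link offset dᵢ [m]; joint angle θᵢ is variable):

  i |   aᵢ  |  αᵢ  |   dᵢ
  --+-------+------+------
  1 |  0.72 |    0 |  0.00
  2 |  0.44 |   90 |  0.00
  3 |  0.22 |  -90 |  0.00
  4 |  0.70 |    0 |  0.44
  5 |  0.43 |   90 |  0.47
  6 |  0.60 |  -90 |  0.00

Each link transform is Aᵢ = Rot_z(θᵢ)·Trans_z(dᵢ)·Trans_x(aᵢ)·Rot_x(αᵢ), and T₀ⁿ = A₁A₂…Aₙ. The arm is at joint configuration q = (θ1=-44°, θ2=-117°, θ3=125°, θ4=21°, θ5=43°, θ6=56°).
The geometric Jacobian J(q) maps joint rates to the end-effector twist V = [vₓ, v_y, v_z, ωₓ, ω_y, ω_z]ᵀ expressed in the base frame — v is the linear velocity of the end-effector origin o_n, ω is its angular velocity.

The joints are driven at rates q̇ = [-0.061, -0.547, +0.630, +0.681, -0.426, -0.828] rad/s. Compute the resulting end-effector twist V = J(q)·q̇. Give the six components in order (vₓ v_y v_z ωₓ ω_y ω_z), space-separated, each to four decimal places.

o_n = [2.1534, -0.9300, 0.1832]
J₁: ẑ×o_n = [0.9300, 2.1534, -0.0000], ω = ẑ
J2: z=[0.0000, 0.0000, 1.0000] o=[0.5179, -0.5002, 0.0000] → [0.4299, 1.6354, -0.0000, 0.0000, 0.0000, 1.0000]
J3: z=[-0.3256, 0.9455, 0.0000] o=[0.1019, -0.6434, 0.0000] → [0.1732, 0.0596, -1.8464, -0.3256, 0.9455, 0.0000]
J4: z=[0.7745, 0.2667, -0.5736] o=[0.2212, -0.6023, 0.1802] → [-0.1872, -1.1105, -0.7691, 0.7745, 0.2667, -0.5736]
J5: z=[0.7745, 0.2667, -0.5736] o=[0.9981, -0.6001, 0.4632] → [-0.2639, -0.4458, -0.5636, 0.7745, 0.2667, -0.5736]
J6: z=[0.3447, 0.5823, 0.7362] o=[1.5902, -0.8050, 0.3480] → [-0.0039, 0.4715, -0.3711, 0.3447, 0.5823, 0.7362]
V = J·q̇ = [-0.1945, -1.9451, -1.1396, -0.2930, 0.1815, -1.3639]

-0.1945 -1.9451 -1.1396 -0.2930 0.1815 -1.3639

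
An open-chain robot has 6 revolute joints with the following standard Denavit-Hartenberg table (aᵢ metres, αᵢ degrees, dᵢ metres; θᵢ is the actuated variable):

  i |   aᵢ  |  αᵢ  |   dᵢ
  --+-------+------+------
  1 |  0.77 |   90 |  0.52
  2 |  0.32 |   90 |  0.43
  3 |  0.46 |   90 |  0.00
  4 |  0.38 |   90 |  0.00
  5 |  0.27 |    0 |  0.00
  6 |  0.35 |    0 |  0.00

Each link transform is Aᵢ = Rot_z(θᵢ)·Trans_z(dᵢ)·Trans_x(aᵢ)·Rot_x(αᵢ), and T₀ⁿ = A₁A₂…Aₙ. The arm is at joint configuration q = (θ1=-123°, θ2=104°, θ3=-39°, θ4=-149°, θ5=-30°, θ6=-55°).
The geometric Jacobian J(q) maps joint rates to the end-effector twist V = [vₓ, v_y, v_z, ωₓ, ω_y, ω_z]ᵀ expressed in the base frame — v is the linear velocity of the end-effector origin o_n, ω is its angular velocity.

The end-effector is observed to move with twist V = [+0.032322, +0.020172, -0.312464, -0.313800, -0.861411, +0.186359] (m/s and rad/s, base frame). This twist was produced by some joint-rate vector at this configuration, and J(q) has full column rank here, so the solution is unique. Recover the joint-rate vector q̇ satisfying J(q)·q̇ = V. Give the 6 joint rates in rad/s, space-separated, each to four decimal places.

o_n = [-0.8958, 0.2070, 0.9760]
J₁: ẑ×o_n = [-0.2070, -0.8958, 0.0000], ω = ẑ
J2: z=[-0.8387, 0.5446, 0.0000] o=[-0.4194, -0.6458, 0.5200] → [0.2483, 0.3824, -0.4557, -0.8387, 0.5446, 0.0000]
J3: z=[-0.5285, -0.8138, 0.2419] o=[-0.7378, -0.3467, 0.8305] → [-0.2523, 0.0387, -0.4211, -0.5285, -0.8138, 0.2419]
J4: z=[0.5689, -0.5509, -0.6106] o=[-0.4480, -0.4318, 1.1774] → [0.5010, 0.3880, 0.1166, 0.5689, -0.5509, -0.6106]
J5: z=[-0.7776, -0.6022, -0.1810] o=[-0.5498, -0.2122, 0.8844] → [0.0207, 0.1338, -0.5343, -0.7776, -0.6022, -0.1810]
J6: z=[-0.7776, -0.6022, -0.1810] o=[-0.6893, -0.0028, 0.7866] → [-0.0761, 0.1846, -0.2874, -0.7776, -0.6022, -0.1810]
q̇ = J⁺·V = [0.3580, 0.1880, 0.7430, 0.5470, -0.2020, 0.2980]

0.3580 0.1880 0.7430 0.5470 -0.2020 0.2980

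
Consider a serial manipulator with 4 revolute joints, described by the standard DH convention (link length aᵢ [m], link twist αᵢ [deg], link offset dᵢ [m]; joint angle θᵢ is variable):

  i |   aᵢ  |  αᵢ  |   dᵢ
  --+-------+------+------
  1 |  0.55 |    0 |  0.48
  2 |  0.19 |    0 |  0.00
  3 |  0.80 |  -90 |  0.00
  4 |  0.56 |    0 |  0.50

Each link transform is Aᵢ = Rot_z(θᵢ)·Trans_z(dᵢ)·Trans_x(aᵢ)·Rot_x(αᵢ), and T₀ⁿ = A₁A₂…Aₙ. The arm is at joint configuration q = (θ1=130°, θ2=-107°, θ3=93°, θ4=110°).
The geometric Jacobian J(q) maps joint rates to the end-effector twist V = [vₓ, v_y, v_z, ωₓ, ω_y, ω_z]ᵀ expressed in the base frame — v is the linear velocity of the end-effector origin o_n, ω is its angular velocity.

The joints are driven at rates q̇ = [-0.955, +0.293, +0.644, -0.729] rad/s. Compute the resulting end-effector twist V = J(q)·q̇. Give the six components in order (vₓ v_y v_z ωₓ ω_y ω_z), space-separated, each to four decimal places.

0.2892 0.5795 -0.1396 0.6552 0.3196 -0.0180

o_n = [-0.8948, 0.8233, -0.0462]
J₁: ẑ×o_n = [-0.8233, -0.8948, 0.0000], ω = ẑ
J2: z=[0.0000, 0.0000, 1.0000] o=[-0.3535, 0.4213, 0.4800] → [-0.4019, -0.5412, 0.0000, 0.0000, 0.0000, 1.0000]
J3: z=[0.0000, 0.0000, 1.0000] o=[-0.1786, 0.4956, 0.4800] → [-0.3277, -0.7161, 0.0000, 0.0000, 0.0000, 1.0000]
J4: z=[-0.8988, -0.4384, 0.0000] o=[-0.5293, 1.2146, 0.4800] → [0.2307, -0.4730, 0.1915, -0.8988, -0.4384, 0.0000]
V = J·q̇ = [0.2892, 0.5795, -0.1396, 0.6552, 0.3196, -0.0180]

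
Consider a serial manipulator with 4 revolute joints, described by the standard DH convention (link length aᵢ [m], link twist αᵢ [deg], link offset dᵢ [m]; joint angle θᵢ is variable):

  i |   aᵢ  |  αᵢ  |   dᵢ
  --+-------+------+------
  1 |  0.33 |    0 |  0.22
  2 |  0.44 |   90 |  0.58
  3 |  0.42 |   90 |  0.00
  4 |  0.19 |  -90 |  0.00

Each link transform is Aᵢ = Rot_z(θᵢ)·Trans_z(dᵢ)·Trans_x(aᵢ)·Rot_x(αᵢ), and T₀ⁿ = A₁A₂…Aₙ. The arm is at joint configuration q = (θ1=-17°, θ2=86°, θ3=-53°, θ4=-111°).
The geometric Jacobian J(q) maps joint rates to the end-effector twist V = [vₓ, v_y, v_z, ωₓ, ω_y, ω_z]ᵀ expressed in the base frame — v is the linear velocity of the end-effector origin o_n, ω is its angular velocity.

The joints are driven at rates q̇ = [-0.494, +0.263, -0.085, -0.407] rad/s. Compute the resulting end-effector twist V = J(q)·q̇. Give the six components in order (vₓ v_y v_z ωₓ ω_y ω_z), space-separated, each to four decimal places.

o_n = [0.3836, 0.5756, 0.5190]
J₁: ẑ×o_n = [-0.5756, 0.3836, 0.0000], ω = ẑ
J2: z=[0.0000, 0.0000, 1.0000] o=[0.3156, -0.0965, 0.2200] → [-0.6721, 0.0680, 0.0000, 0.0000, 0.0000, 1.0000]
J3: z=[0.9336, -0.3584, 0.0000] o=[0.4733, 0.3143, 0.8000] → [0.1007, 0.2624, 0.2118, 0.9336, -0.3584, 0.0000]
J4: z=[-0.2862, -0.7456, -0.6018] o=[0.5638, 0.5503, 0.4646] → [-0.0253, 0.1241, -0.1417, -0.2862, -0.7456, -0.6018]
V = J·q̇ = [0.1093, -0.2444, 0.0397, 0.0371, 0.3339, 0.0139]

0.1093 -0.2444 0.0397 0.0371 0.3339 0.0139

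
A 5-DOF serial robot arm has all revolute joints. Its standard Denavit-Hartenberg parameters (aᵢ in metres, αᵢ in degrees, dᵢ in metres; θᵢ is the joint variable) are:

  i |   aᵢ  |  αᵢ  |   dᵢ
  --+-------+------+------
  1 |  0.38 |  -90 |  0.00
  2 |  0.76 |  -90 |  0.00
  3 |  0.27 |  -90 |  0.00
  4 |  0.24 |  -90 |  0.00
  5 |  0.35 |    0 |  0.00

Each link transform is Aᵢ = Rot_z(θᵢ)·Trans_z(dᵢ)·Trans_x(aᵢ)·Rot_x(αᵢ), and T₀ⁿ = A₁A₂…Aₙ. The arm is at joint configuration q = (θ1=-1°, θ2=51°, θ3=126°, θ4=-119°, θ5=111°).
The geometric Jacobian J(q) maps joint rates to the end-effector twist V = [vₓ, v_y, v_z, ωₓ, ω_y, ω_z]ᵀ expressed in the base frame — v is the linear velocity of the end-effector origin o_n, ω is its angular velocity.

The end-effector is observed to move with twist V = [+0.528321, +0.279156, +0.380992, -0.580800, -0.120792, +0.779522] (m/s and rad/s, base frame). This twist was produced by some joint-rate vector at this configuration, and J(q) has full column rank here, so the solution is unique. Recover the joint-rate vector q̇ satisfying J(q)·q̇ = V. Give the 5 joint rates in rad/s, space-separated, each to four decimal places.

0.4470 -0.6470 0.2690 0.8070 -0.0590

o_n = [0.8609, -0.3806, -0.7612]
J₁: ẑ×o_n = [0.3806, 0.8609, -0.0000], ω = ẑ
J2: z=[0.0175, 0.9998, 0.0000] o=[0.3799, -0.0066, 0.0000] → [-0.7611, 0.0133, -0.4874, 0.0175, 0.9998, 0.0000]
J3: z=[-0.7770, 0.0136, -0.6293] o=[0.8582, -0.0150, -0.5906] → [-0.2324, -0.1343, 0.2841, -0.7770, 0.0136, -0.6293]
J4: z=[-0.4988, 0.5966, 0.6287] o=[0.7545, -0.2316, -0.4673] → [-0.0816, -0.0797, 0.0108, -0.4988, 0.5966, 0.6287]
J5: z=[-0.7125, -0.6953, 0.0944] o=[0.6361, -0.1354, -0.6525] → [0.0987, -0.0562, 0.3311, -0.7125, -0.6953, 0.0944]
q̇ = J⁺·V = [0.4470, -0.6470, 0.2690, 0.8070, -0.0590]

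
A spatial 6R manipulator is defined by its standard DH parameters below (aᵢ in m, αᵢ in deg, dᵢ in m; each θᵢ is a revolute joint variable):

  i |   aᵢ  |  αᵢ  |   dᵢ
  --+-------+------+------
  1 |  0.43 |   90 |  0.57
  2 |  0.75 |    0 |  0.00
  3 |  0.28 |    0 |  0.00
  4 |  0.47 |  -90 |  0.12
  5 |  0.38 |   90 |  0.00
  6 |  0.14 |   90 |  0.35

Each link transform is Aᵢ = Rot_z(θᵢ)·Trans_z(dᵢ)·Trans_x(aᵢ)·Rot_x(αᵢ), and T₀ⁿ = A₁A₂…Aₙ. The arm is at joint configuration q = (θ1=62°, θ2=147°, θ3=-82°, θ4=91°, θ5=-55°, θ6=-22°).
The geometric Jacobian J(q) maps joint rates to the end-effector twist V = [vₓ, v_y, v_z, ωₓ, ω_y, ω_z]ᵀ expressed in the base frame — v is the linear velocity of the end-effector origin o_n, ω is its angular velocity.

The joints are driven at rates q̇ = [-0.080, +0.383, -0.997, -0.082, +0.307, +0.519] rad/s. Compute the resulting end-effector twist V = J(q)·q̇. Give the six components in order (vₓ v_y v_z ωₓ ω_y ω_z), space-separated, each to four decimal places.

-0.0669 -0.0854 -0.0039 -0.2280 0.4197 -0.5334

o_n = [0.4201, -0.7827, 1.4736]
J₁: ẑ×o_n = [0.7827, 0.4201, -0.0000], ω = ẑ
J2: z=[0.8829, -0.4695, 0.0000] o=[0.2019, 0.3797, 0.5700] → [-0.4242, -0.7979, -0.9239, 0.8829, -0.4695, 0.0000]
J3: z=[0.8829, -0.4695, 0.0000] o=[-0.0934, -0.1757, 0.9785] → [-0.2325, -0.4372, -0.2949, 0.8829, -0.4695, 0.0000]
J4: z=[0.8829, -0.4695, 0.0000] o=[-0.0379, -0.0712, 1.2322] → [-0.1133, -0.2131, -0.4133, 0.8829, -0.4695, 0.0000]
J5: z=[-0.1910, -0.3591, -0.9135] o=[-0.1335, -0.5067, 1.4234] → [-0.2702, -0.4961, 0.2515, -0.1910, -0.3591, -0.9135]
J6: z=[0.8578, 0.3915, -0.3332] o=[0.0479, -0.8286, 1.5121] → [0.0002, -0.0910, -0.1063, 0.8578, 0.3915, -0.3332]
V = J·q̇ = [-0.0669, -0.0854, -0.0039, -0.2280, 0.4197, -0.5334]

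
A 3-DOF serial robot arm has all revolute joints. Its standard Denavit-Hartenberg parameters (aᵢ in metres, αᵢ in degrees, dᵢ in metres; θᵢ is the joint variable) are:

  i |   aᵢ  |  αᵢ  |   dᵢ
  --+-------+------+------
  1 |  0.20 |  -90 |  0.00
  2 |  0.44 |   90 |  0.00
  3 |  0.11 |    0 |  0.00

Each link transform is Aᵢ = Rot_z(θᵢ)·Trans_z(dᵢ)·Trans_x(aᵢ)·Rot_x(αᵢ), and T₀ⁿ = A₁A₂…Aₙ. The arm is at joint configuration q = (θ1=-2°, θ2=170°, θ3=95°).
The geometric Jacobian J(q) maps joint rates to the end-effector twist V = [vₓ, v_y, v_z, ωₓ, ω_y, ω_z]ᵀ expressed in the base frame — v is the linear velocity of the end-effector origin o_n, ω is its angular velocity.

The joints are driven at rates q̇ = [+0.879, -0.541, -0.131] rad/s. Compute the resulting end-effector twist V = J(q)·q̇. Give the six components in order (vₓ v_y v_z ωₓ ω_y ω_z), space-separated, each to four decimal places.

o_n = [-0.2199, 0.1173, -0.0747]
J₁: ẑ×o_n = [-0.1173, -0.2199, 0.0000], ω = ẑ
J2: z=[0.0349, 0.9994, 0.0000] o=[0.1999, -0.0070, 0.0000] → [-0.0747, 0.0026, 0.4239, 0.0349, 0.9994, 0.0000]
J3: z=[0.1735, -0.0061, -0.9848] o=[-0.2332, 0.0081, -0.0764] → [0.1075, -0.0133, 0.0190, 0.1735, -0.0061, -0.9848]
V = J·q̇ = [-0.0768, -0.1930, -0.2318, -0.0416, -0.5399, 1.0080]

-0.0768 -0.1930 -0.2318 -0.0416 -0.5399 1.0080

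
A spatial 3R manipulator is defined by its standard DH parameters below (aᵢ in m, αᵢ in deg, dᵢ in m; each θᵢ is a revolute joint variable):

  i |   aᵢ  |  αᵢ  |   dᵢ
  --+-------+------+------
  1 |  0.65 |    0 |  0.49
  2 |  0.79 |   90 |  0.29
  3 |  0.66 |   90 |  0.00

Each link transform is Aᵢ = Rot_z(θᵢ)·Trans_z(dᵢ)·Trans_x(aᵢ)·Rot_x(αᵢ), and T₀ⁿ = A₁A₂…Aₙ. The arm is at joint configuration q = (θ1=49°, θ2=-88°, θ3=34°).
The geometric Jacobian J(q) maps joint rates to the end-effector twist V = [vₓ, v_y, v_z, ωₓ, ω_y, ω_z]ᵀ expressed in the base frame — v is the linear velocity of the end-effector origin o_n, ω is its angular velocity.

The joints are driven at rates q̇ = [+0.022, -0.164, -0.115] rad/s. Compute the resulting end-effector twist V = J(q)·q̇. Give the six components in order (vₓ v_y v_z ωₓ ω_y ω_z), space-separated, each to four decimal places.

o_n = [1.4656, -0.3509, 1.1491]
J₁: ẑ×o_n = [0.3509, 1.4656, -0.0000], ω = ẑ
J2: z=[0.0000, 0.0000, 1.0000] o=[0.4264, 0.4906, 0.4900] → [0.8415, 1.0392, -0.0000, 0.0000, 0.0000, 1.0000]
J3: z=[-0.6293, -0.7771, 0.0000] o=[1.0404, -0.0066, 0.7800] → [-0.2868, 0.2323, 0.5472, -0.6293, -0.7771, 0.0000]
V = J·q̇ = [-0.0973, -0.1649, -0.0629, 0.0724, 0.0894, -0.1420]

-0.0973 -0.1649 -0.0629 0.0724 0.0894 -0.1420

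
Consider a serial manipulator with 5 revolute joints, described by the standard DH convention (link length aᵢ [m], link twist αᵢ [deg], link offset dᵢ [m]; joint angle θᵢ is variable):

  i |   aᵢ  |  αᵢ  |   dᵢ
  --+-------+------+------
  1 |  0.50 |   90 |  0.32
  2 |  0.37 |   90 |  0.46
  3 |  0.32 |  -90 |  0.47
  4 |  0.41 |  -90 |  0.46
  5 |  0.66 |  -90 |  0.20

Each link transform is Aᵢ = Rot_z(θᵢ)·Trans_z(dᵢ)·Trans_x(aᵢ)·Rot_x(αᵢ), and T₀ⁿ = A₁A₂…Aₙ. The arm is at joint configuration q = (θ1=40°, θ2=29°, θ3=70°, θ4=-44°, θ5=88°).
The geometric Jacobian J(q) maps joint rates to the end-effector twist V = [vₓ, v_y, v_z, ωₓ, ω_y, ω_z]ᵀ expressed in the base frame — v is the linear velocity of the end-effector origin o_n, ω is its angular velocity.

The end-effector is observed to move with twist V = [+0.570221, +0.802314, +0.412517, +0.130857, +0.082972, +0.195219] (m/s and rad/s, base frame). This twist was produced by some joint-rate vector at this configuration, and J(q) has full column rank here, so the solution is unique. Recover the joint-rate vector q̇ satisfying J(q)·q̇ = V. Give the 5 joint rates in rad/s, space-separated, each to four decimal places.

o_n = [1.8831, 0.1237, 0.1697]
J₁: ẑ×o_n = [-0.1237, 1.8831, 0.0000], ω = ẑ
J2: z=[0.6428, -0.7660, 0.0000] o=[0.3830, 0.3214, 0.3200] → [0.1151, 0.0966, 1.0221, 0.6428, -0.7660, 0.0000]
J3: z=[0.3714, 0.3116, -0.8746] o=[0.9266, 0.1770, 0.4994] → [-0.1494, -0.7142, -0.3179, 0.3714, 0.3116, -0.8746]
J4: z=[-0.4097, -0.7903, -0.4556] o=[1.3678, 0.1547, 0.1414] → [-0.0365, -0.2232, 0.4200, -0.4097, -0.7903, -0.4556]
J5: z=[0.3116, -0.5906, 0.7443] o=[1.5308, -0.2757, -0.2684] → [-0.5561, 0.1257, 0.3326, 0.3116, -0.5906, 0.7443]
q̇ = J⁺·V = [0.2300, 0.6510, -0.4670, -0.3260, -0.7950]

0.2300 0.6510 -0.4670 -0.3260 -0.7950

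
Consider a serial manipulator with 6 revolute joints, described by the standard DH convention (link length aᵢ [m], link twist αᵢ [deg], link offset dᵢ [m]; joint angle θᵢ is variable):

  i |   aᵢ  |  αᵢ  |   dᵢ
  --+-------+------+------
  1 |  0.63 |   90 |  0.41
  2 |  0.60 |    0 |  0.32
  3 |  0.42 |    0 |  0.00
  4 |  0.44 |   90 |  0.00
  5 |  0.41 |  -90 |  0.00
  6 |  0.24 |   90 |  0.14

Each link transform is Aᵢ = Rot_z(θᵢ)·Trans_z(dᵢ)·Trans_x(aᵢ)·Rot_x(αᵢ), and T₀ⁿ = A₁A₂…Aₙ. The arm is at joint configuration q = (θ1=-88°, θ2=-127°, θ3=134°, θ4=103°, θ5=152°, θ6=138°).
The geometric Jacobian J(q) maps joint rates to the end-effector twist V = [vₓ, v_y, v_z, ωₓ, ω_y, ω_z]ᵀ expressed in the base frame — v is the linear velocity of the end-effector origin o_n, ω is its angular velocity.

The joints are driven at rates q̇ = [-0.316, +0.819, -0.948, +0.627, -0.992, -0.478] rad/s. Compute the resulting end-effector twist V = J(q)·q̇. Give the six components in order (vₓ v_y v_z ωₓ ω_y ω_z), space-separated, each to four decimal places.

o_n = [-0.2883, -0.4872, 0.0866]
J₁: ẑ×o_n = [0.4872, -0.2883, 0.0000], ω = ẑ
J2: z=[-0.9994, -0.0349, 0.0000] o=[0.0220, -0.6296, 0.4100] → [0.0113, -0.3232, -0.1532, -0.9994, -0.0349, 0.0000]
J3: z=[-0.9994, -0.0349, 0.0000] o=[-0.3104, -0.2799, -0.0692] → [-0.0054, 0.1557, 0.2079, -0.9994, -0.0349, 0.0000]
J4: z=[-0.9994, -0.0349, 0.0000] o=[-0.2959, -0.6965, -0.0180] → [-0.0036, 0.1045, -0.2090, -0.9994, -0.0349, 0.0000]
J5: z=[0.0328, -0.9391, 0.3420] o=[-0.3011, -0.5461, 0.3955] → [0.2699, 0.0145, 0.0140, 0.0328, -0.9391, 0.3420]
J6: z=[0.8880, -0.1297, -0.4412] o=[-0.4892, -0.6766, 0.0553] → [0.0795, -0.1164, 0.1942, 0.8880, -0.1297, -0.4412]
V = J·q̇ = [-0.4476, -0.2144, -0.5603, -0.9547, 0.9762, -0.4444]

-0.4476 -0.2144 -0.5603 -0.9547 0.9762 -0.4444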